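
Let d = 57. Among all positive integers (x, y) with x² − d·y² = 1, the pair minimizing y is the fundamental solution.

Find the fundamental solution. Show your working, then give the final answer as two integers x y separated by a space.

151 20

[7; 1,1,4,1,1,14] for √57; ℓ=6 ⇒ convergent index 5
step 0: (7, 1)  from 7·(1,0) + (0,1)
…
step 4: (83, 11)  from 1·(68,9) + (15,2)
step 5: (151, 20)  from 1·(83,11) + (68,9)
fundamental: x₁=151, y₁=20  (since 22801 − 57·400 = 1)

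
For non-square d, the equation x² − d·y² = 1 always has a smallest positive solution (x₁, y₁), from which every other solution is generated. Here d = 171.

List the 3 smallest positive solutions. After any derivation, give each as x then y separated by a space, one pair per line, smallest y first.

[13; 13,26] for √171; ℓ=2 ⇒ convergent index 1
step 0: (13, 1)  from 13·(1,0) + (0,1)
step 1: (170, 13)  from 13·(13,1) + (1,0)
fundamental: x₁=170, y₁=13  (since 28900 − 171·169 = 1)
n=2: (170,13)∘(170,13) = (170·170+171·13·13, 170·13+13·170) = (57799,4420)
n=3: (57799,4420)∘(170,13) = (170·57799+171·13·4420, 170·4420+13·57799) = (19651490,1502787)

170 13
57799 4420
19651490 1502787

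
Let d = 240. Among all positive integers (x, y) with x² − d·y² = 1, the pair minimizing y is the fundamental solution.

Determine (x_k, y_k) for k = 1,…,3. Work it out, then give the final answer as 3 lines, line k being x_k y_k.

[15; 2,30] for √240; ℓ=2 ⇒ convergent index 1
k=0  a_k=15  p_k/q_k = 15/1
k=1  a_k=2  p_k/q_k = 31/2
fundamental: x₁=31, y₁=2  (since 961 − 240·4 = 1)
(31+2√240)^2 = 1921 + 124√240
(31+2√240)^3 = 119071 + 7686√240

31 2
1921 124
119071 7686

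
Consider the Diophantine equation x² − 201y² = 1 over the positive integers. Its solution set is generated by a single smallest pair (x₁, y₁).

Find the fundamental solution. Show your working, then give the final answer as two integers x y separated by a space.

515095 36332

d=201: √d = [14; 5,1,1,1,2,…,1,5,28] (ℓ=14, even), read p_13/q_13
step 0: (14, 1)  from 14·(1,0) + (0,1)
step 1: (71, 5)  from 5·(14,1) + (1,0)
step 2: (85, 6)  from 1·(71,5) + (14,1)
…
step 4: (241, 17)  from 1·(156,11) + (85,6)
…
step 7: (7670, 541)  from 8·(879,62) + (638,45)
step 8: (8549, 603)  from 1·(7670,541) + (879,62)
…
step 10: (33317, 2350)  from 1·(24768,1747) + (8549,603)
…
step 12: (91402, 6447)  from 1·(58085,4097) + (33317,2350)
step 13: (515095, 36332)  from 5·(91402,6447) + (58085,4097)
(x₁, y₁) = (515095, 36332);  515095² − 201·36332² = 1 ✓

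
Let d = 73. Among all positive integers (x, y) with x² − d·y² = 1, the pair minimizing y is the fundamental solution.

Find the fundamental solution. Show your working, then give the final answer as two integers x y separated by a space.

2281249 267000

√73 → a₀=8, period (1,1,5,5,1,1,16); ℓ=7 odd so k=13
step 0: (8, 1)  from 8·(1,0) + (0,1)
step 1: (9, 1)  from 1·(8,1) + (1,0)
…
step 10: (200767, 23498)  from 5·(36406,4261) + (18737,2193)
…
step 12: (1241008, 145249)  from 1·(1040241,121751) + (200767,23498)
step 13: (2281249, 267000)  from 1·(1241008,145249) + (1040241,121751)
(x₁, y₁) = (2281249, 267000);  2281249² − 73·267000² = 1 ✓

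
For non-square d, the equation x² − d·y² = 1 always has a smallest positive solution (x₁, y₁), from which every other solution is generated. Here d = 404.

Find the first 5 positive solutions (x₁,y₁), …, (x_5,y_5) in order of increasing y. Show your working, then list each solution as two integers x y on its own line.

201 10
80801 4020
32481801 1616030
13057603201 649640040
5249124005001 261153680050

√404 → a₀=20, period (10,40); ℓ=2 even so k=1
k=0  a_k=20  p_k/q_k = 20/1
k=1  a_k=10  p_k/q_k = 201/10
→ (201, 10).  Check: 201²=40401, 404·10²=40400, difference 1.
k=2:  x_2 = 201·201+404·10·10 = 80801,  y_2 = 201·10+10·201 = 4020
k=3:  x_3 = 201·80801+404·10·4020 = 32481801,  y_3 = 201·4020+10·80801 = 1616030
k=4:  x_4 = 201·32481801+404·10·1616030 = 13057603201,  y_4 = 201·1616030+10·32481801 = 649640040
k=5:  x_5 = 201·13057603201+404·10·649640040 = 5249124005001,  y_5 = 201·649640040+10·13057603201 = 261153680050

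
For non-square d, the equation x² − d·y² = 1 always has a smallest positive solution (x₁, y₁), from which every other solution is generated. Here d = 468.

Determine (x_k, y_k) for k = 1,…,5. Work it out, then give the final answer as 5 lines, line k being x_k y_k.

√468 → a₀=21, period (1,1,1,2,1,1,1,42); ℓ=8 even so k=7
i=0: a=21 ⇒ p=21, q=1
…
i=2: a=1 ⇒ p=43, q=2
i=3: a=1 ⇒ p=65, q=3
…
i=5: a=1 ⇒ p=238, q=11
i=6: a=1 ⇒ p=411, q=19
i=7: a=1 ⇒ p=649, q=30
fundamental: x₁=649, y₁=30  (since 421201 − 468·900 = 1)
(649+30√468)^2 = 842401 + 38940√468
(649+30√468)^3 = 1093435849 + 50544090√468
(649+30√468)^4 = 1419278889601 + 65606189880√468
(649+30√468)^5 = 1842222905266249 + 85156783920150√468

649 30
842401 38940
1093435849 50544090
1419278889601 65606189880
1842222905266249 85156783920150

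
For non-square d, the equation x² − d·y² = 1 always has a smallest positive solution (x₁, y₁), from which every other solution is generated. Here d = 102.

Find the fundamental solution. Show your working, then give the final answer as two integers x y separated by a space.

[10; 10,20] for √102; ℓ=2 ⇒ convergent index 1
k=0  a_k=10  p_k/q_k = 10/1
k=1  a_k=10  p_k/q_k = 101/10
(x₁, y₁) = (101, 10);  101² − 102·10² = 1 ✓

101 10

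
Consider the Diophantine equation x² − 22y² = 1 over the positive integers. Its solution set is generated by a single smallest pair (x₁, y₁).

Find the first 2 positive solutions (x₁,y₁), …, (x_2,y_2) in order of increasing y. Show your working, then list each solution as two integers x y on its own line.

197 42
77617 16548

√22 = [4; 1,2,4,2,1,8, …], period ℓ=6 (even) → k=5
step 0: (4, 1)  from 4·(1,0) + (0,1)
…
step 4: (136, 29)  from 2·(61,13) + (14,3)
step 5: (197, 42)  from 1·(136,29) + (61,13)
→ (197, 42).  Check: 197²=38809, 22·42²=38808, difference 1.
(197+42√22)^2 = 77617 + 16548√22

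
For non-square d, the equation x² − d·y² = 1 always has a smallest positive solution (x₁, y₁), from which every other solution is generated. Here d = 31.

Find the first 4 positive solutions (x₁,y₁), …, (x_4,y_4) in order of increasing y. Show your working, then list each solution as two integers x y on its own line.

[5; 1,1,3,5,3,1,1,10] for √31; ℓ=8 ⇒ convergent index 7
k=0  a_k=5  p_k/q_k = 5/1
k=1  a_k=1  p_k/q_k = 6/1
…
k=4  a_k=5  p_k/q_k = 206/37
k=5  a_k=3  p_k/q_k = 657/118
k=6  a_k=1  p_k/q_k = 863/155
k=7  a_k=1  p_k/q_k = 1520/273
→ (1520, 273).  Check: 1520²=2310400, 31·273²=2310399, difference 1.
(x_2, y_2) = (1520·1520 + 31·273·273, 1520·273 + 273·1520) = (4620799, 829920)
(x_3, y_3) = (1520·4620799 + 31·273·829920, 1520·829920 + 273·4620799) = (14047227440, 2522956527)
(x_4, y_4) = (1520·14047227440 + 31·273·2522956527, 1520·2522956527 + 273·14047227440) = (42703566796801, 7669787012160)

1520 273
4620799 829920
14047227440 2522956527
42703566796801 7669787012160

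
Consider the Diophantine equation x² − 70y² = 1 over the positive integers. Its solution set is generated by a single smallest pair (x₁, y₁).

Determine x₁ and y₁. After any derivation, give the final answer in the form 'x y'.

251 30

√70 = [8; 2,1,2,1,2,16, …], period ℓ=6 (even) → k=5
i=0: a=8 ⇒ p=8, q=1
i=1: a=2 ⇒ p=17, q=2
…
i=3: a=2 ⇒ p=67, q=8
i=4: a=1 ⇒ p=92, q=11
i=5: a=2 ⇒ p=251, q=30
→ (251, 30).  Check: 251²=63001, 70·30²=63000, difference 1.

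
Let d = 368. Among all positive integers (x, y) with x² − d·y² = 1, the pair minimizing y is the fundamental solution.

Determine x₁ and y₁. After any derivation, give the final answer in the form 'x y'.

1151 60

[19; 5,2,5,38] for √368; ℓ=4 ⇒ convergent index 3
step 0: (19, 1)  from 19·(1,0) + (0,1)
step 1: (96, 5)  from 5·(19,1) + (1,0)
step 2: (211, 11)  from 2·(96,5) + (19,1)
step 3: (1151, 60)  from 5·(211,11) + (96,5)
→ (1151, 60).  Check: 1151²=1324801, 368·60²=1324800, difference 1.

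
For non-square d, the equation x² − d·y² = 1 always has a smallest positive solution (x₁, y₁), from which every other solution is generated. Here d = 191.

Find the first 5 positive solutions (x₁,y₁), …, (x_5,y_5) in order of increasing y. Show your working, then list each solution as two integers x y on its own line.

√191 → a₀=13, period (1,4,1,1,3,…,4,1,26); ℓ=16 even so k=15
k=0  a_k=13  p_k/q_k = 13/1
…
k=2  a_k=4  p_k/q_k = 69/5
…
k=4  a_k=1  p_k/q_k = 152/11
…
k=6  a_k=2  p_k/q_k = 1230/89
k=7  a_k=2  p_k/q_k = 2999/217
k=8  a_k=13  p_k/q_k = 40217/2910
…
k=12  a_k=1  p_k/q_k = 911765/65973
k=13  a_k=1  p_k/q_k = 1616447/116962
k=14  a_k=4  p_k/q_k = 7377553/533821
k=15  a_k=1  p_k/q_k = 8994000/650783
→ (8994000, 650783).  Check: 8994000²=80892036000000, 191·650783²=80892035999999, difference 1.
k=2:  x_2 = 8994000·8994000+191·650783·650783 = 161784071999999,  y_2 = 8994000·650783+650783·8994000 = 11706284604000
k=3:  x_3 = 8994000·161784071999999+191·650783·11706284604000 = 2910171887135973018000,  y_3 = 8994000·11706284604000+650783·161784071999999 = 210572647456751349217
k=4:  x_4 = 8994000·2910171887135973018000+191·650783·210572647456751349217 = 52348171905801720863712000001,  y_4 = 8994000·210572647456751349217+650783·2910171887135973018000 = 3787780782452031563430792000
k=5:  x_5 = 8994000·52348171905801720863712000001+191·650783·3787780782452031563430792000 = 941638916241558444724564320044970000,  y_5 = 8994000·3787780782452031563430792000+650783·52348171905801720863712000001 = 68134600714746933190345629744650783

8994000 650783
161784071999999 11706284604000
2910171887135973018000 210572647456751349217
52348171905801720863712000001 3787780782452031563430792000
941638916241558444724564320044970000 68134600714746933190345629744650783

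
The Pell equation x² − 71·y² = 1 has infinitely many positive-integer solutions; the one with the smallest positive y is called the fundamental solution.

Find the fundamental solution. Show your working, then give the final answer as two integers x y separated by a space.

3480 413

√71 = [8; 2,2,1,7,1,2,2,16, …], period ℓ=8 (even) → k=7
i=0: a=8 ⇒ p=8, q=1
i=1: a=2 ⇒ p=17, q=2
i=2: a=2 ⇒ p=42, q=5
i=3: a=1 ⇒ p=59, q=7
i=4: a=7 ⇒ p=455, q=54
i=5: a=1 ⇒ p=514, q=61
i=6: a=2 ⇒ p=1483, q=176
i=7: a=2 ⇒ p=3480, q=413
→ (3480, 413).  Check: 3480²=12110400, 71·413²=12110399, difference 1.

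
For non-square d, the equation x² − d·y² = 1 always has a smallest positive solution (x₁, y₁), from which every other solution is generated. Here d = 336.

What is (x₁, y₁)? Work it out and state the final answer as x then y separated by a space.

√336 → a₀=18, period (3,36); ℓ=2 even so k=1
step 0: (18, 1)  from 18·(1,0) + (0,1)
step 1: (55, 3)  from 3·(18,1) + (1,0)
→ (55, 3).  Check: 55²=3025, 336·3²=3024, difference 1.

55 3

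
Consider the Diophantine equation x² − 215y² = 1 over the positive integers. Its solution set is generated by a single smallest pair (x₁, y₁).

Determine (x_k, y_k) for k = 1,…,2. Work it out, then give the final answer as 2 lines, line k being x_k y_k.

√215 = [14; 1,1,1,28, …], period ℓ=4 (even) → k=3
step 0: (14, 1)  from 14·(1,0) + (0,1)
…
step 2: (29, 2)  from 1·(15,1) + (14,1)
step 3: (44, 3)  from 1·(29,2) + (15,1)
fundamental: x₁=44, y₁=3  (since 1936 − 215·9 = 1)
(x_2, y_2) = (44·44 + 215·3·3, 44·3 + 3·44) = (3871, 264)

44 3
3871 264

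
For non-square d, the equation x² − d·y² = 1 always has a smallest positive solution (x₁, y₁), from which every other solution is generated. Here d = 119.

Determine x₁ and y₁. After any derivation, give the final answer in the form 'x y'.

d=119: √d = [10; 1,9,1,20] (ℓ=4, even), read p_3/q_3
i=0: a=10 ⇒ p=10, q=1
i=1: a=1 ⇒ p=11, q=1
i=2: a=9 ⇒ p=109, q=10
i=3: a=1 ⇒ p=120, q=11
→ (120, 11).  Check: 120²=14400, 119·11²=14399, difference 1.

120 11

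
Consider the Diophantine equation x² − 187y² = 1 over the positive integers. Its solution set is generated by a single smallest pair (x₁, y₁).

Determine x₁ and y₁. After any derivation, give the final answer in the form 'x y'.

√187 → a₀=13, period (1,2,13,2,1,26); ℓ=6 even so k=5
a_0=13:  p_0=13·1+0=13,  q_0=13·0+1=1
…
a_2=2:  p_2=2·14+13=41,  q_2=2·1+1=3
…
a_4=2:  p_4=2·547+41=1135,  q_4=2·40+3=83
a_5=1:  p_5=1·1135+547=1682,  q_5=1·83+40=123
fundamental: x₁=1682, y₁=123  (since 2829124 − 187·15129 = 1)

1682 123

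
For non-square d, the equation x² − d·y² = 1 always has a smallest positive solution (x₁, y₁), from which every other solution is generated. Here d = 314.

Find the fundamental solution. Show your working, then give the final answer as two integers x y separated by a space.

[17; 1,2,1,1,2,1,34] for √314; ℓ=7 ⇒ convergent index 13
step 0: (17, 1)  from 17·(1,0) + (0,1)
…
step 3: (71, 4)  from 1·(53,3) + (18,1)
…
step 6: (443, 25)  from 1·(319,18) + (124,7)
…
step 12: (282617, 15949)  from 2·(109882,6201) + (62853,3547)
step 13: (392499, 22150)  from 1·(282617,15949) + (109882,6201)
→ (392499, 22150).  Check: 392499²=154055465001, 314·22150²=154055465000, difference 1.

392499 22150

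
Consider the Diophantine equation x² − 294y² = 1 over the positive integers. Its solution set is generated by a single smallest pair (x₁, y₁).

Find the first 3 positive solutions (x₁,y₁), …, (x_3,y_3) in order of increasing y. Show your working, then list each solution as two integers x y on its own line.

4801 280
46099201 2688560
442644523201 25815552840

√294 = [17; 6,1,4,1,6,34, …], period ℓ=6 (even) → k=5
i=0: a=17 ⇒ p=17, q=1
i=1: a=6 ⇒ p=103, q=6
i=2: a=1 ⇒ p=120, q=7
…
i=4: a=1 ⇒ p=703, q=41
i=5: a=6 ⇒ p=4801, q=280
→ (4801, 280).  Check: 4801²=23049601, 294·280²=23049600, difference 1.
k=2:  x_2 = 4801·4801+294·280·280 = 46099201,  y_2 = 4801·280+280·4801 = 2688560
k=3:  x_3 = 4801·46099201+294·280·2688560 = 442644523201,  y_3 = 4801·2688560+280·46099201 = 25815552840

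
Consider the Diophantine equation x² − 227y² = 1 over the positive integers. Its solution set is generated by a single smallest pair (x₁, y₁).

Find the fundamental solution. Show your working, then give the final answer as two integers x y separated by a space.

d=227: √d = [15; 15,30] (ℓ=2, even), read p_1/q_1
k=0  a_k=15  p_k/q_k = 15/1
k=1  a_k=15  p_k/q_k = 226/15
(x₁, y₁) = (226, 15);  226² − 227·15² = 1 ✓

226 15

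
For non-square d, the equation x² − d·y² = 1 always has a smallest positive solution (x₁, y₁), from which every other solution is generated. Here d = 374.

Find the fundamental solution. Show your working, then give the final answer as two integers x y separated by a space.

d=374: √d = [19; 2,1,18,1,2,38] (ℓ=6, even), read p_5/q_5
a_0=19:  p_0=19·1+0=19,  q_0=19·0+1=1
a_1=2:  p_1=2·19+1=39,  q_1=2·1+0=2
a_2=1:  p_2=1·39+19=58,  q_2=1·2+1=3
a_3=18:  p_3=18·58+39=1083,  q_3=18·3+2=56
a_4=1:  p_4=1·1083+58=1141,  q_4=1·56+3=59
a_5=2:  p_5=2·1141+1083=3365,  q_5=2·59+56=174
fundamental: x₁=3365, y₁=174  (since 11323225 − 374·30276 = 1)

3365 174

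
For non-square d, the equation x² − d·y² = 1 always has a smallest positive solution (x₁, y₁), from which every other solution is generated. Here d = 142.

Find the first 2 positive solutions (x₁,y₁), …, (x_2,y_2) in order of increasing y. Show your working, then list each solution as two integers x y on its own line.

143 12
40897 3432

√142 = [11; 1,10,1,22, …], period ℓ=4 (even) → k=3
step 0: (11, 1)  from 11·(1,0) + (0,1)
…
step 2: (131, 11)  from 10·(12,1) + (11,1)
step 3: (143, 12)  from 1·(131,11) + (12,1)
→ (143, 12).  Check: 143²=20449, 142·12²=20448, difference 1.
k=2:  x_2 = 143·143+142·12·12 = 40897,  y_2 = 143·12+12·143 = 3432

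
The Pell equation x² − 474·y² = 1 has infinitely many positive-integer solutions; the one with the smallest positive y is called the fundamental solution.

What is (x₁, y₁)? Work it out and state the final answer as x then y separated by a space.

[21; 1,3,2,1,1,…,3,1,42] for √474; ℓ=14 ⇒ convergent index 13
k=0  a_k=21  p_k/q_k = 21/1
…
k=11  a_k=2  p_k/q_k = 44218/2031
k=12  a_k=3  p_k/q_k = 149331/6859
k=13  a_k=1  p_k/q_k = 193549/8890
fundamental: x₁=193549, y₁=8890  (since 37461215401 − 474·79032100 = 1)

193549 8890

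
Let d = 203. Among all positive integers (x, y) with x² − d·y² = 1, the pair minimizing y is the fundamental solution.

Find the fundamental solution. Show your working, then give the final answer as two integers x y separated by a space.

√203 = [14; 4,28, …], period ℓ=2 (even) → k=1
a_0=14:  p_0=14·1+0=14,  q_0=14·0+1=1
a_1=4:  p_1=4·14+1=57,  q_1=4·1+0=4
fundamental: x₁=57, y₁=4  (since 3249 − 203·16 = 1)

57 4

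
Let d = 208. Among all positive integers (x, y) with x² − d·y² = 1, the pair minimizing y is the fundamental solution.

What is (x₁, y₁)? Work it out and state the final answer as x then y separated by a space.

d=208: √d = [14; 2,2,1,2,2,28] (ℓ=6, even), read p_5/q_5
k=0  a_k=14  p_k/q_k = 14/1
…
k=2  a_k=2  p_k/q_k = 72/5
…
k=4  a_k=2  p_k/q_k = 274/19
k=5  a_k=2  p_k/q_k = 649/45
→ (649, 45).  Check: 649²=421201, 208·45²=421200, difference 1.

649 45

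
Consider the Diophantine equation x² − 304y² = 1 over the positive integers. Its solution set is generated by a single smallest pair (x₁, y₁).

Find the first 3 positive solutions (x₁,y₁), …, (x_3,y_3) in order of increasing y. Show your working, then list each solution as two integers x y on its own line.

57799 3315
6681448801 383207370
772362118440199 44298005553945

√304 → a₀=17, period (2,3,2,1,1,1,1,1,2,3,2,34); ℓ=12 even so k=11
a_0=17:  p_0=17·1+0=17,  q_0=17·0+1=1
a_1=2:  p_1=2·17+1=35,  q_1=2·1+0=2
a_2=3:  p_2=3·35+17=122,  q_2=3·2+1=7
a_3=2:  p_3=2·122+35=279,  q_3=2·7+2=16
…
a_6=1:  p_6=1·680+401=1081,  q_6=1·39+23=62
…
a_8=1:  p_8=1·1761+1081=2842,  q_8=1·101+62=163
…
a_10=3:  p_10=3·7445+2842=25177,  q_10=3·427+163=1444
a_11=2:  p_11=2·25177+7445=57799,  q_11=2·1444+427=3315
→ (57799, 3315).  Check: 57799²=3340724401, 304·3315²=3340724400, difference 1.
(x_2, y_2) = (57799·57799 + 304·3315·3315, 57799·3315 + 3315·57799) = (6681448801, 383207370)
(x_3, y_3) = (57799·6681448801 + 304·3315·383207370, 57799·383207370 + 3315·6681448801) = (772362118440199, 44298005553945)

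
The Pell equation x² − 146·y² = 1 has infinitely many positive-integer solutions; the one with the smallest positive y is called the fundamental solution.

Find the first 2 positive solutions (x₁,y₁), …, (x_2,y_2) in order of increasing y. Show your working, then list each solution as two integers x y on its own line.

d=146: √d = [12; 12,24] (ℓ=2, even), read p_1/q_1
a_0=12:  p_0=12·1+0=12,  q_0=12·0+1=1
a_1=12:  p_1=12·12+1=145,  q_1=12·1+0=12
fundamental: x₁=145, y₁=12  (since 21025 − 146·144 = 1)
(145+12√146)^2 = 42049 + 3480√146

145 12
42049 3480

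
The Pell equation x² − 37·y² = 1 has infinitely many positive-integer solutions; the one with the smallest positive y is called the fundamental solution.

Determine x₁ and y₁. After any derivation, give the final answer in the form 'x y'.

√37 → a₀=6, period (12); ℓ=1 odd so k=1
k=0  a_k=6  p_k/q_k = 6/1
k=1  a_k=12  p_k/q_k = 73/12
(x₁, y₁) = (73, 12);  73² − 37·12² = 1 ✓

73 12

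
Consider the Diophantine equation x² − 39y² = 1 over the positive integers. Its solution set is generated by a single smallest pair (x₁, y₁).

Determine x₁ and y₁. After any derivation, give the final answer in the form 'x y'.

[6; 4,12] for √39; ℓ=2 ⇒ convergent index 1
a_0=6:  p_0=6·1+0=6,  q_0=6·0+1=1
a_1=4:  p_1=4·6+1=25,  q_1=4·1+0=4
(x₁, y₁) = (25, 4);  25² − 39·4² = 1 ✓

25 4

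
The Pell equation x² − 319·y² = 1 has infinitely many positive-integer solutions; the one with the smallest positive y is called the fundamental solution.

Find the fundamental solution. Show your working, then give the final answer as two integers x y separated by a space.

12901780 722361

√319 → a₀=17, period (1,6,5,1,4,…,6,1,34); ℓ=14 even so k=13
i=0: a=17 ⇒ p=17, q=1
i=1: a=1 ⇒ p=18, q=1
…
i=4: a=1 ⇒ p=768, q=43
…
i=6: a=3 ⇒ p=11913, q=667
…
i=8: a=3 ⇒ p=58797, q=3292
…
i=10: a=1 ⇒ p=309613, q=17335
…
i=12: a=6 ⇒ p=11102899, q=621643
i=13: a=1 ⇒ p=12901780, q=722361
fundamental: x₁=12901780, y₁=722361  (since 166455927168400 − 319·521805414321 = 1)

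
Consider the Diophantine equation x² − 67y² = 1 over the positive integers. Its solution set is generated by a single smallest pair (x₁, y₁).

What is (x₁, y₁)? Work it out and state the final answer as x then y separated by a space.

d=67: √d = [8; 5,2,1,1,7,1,1,2,5,16] (ℓ=10, even), read p_9/q_9
i=0: a=8 ⇒ p=8, q=1
i=1: a=5 ⇒ p=41, q=5
i=2: a=2 ⇒ p=90, q=11
…
i=4: a=1 ⇒ p=221, q=27
i=5: a=7 ⇒ p=1678, q=205
…
i=7: a=1 ⇒ p=3577, q=437
i=8: a=2 ⇒ p=9053, q=1106
i=9: a=5 ⇒ p=48842, q=5967
(x₁, y₁) = (48842, 5967);  48842² − 67·5967² = 1 ✓

48842 5967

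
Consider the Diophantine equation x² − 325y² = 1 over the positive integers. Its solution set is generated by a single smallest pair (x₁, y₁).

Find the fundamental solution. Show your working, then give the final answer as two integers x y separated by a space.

[18; 36] for √325; ℓ=1 ⇒ convergent index 1
a_0=18:  p_0=18·1+0=18,  q_0=18·0+1=1
a_1=36:  p_1=36·18+1=649,  q_1=36·1+0=36
(x₁, y₁) = (649, 36);  649² − 325·36² = 1 ✓

649 36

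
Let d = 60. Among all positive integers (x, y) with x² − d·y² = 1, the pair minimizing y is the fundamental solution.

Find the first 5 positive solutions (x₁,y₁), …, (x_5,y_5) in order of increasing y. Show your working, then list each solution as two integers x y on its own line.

31 4
1921 248
119071 15372
7380481 952816
457470751 59059220

√60 → a₀=7, period (1,2,1,14); ℓ=4 even so k=3
step 0: (7, 1)  from 7·(1,0) + (0,1)
…
step 2: (23, 3)  from 2·(8,1) + (7,1)
step 3: (31, 4)  from 1·(23,3) + (8,1)
(x₁, y₁) = (31, 4);  31² − 60·4² = 1 ✓
(31+4√60)^2 = 1921 + 248√60
(31+4√60)^3 = 119071 + 15372√60
(31+4√60)^4 = 7380481 + 952816√60
(31+4√60)^5 = 457470751 + 59059220√60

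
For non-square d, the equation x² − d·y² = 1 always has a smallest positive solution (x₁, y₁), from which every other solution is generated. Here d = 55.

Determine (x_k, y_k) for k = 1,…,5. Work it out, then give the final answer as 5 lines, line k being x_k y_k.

89 12
15841 2136
2819609 380196
501874561 67672752
89330852249 12045369660

√55 = [7; 2,2,2,14, …], period ℓ=4 (even) → k=3
i=0: a=7 ⇒ p=7, q=1
i=1: a=2 ⇒ p=15, q=2
i=2: a=2 ⇒ p=37, q=5
i=3: a=2 ⇒ p=89, q=12
fundamental: x₁=89, y₁=12  (since 7921 − 55·144 = 1)
(89+12√55)^2 = 15841 + 2136√55
(89+12√55)^3 = 2819609 + 380196√55
(89+12√55)^4 = 501874561 + 67672752√55
(89+12√55)^5 = 89330852249 + 12045369660√55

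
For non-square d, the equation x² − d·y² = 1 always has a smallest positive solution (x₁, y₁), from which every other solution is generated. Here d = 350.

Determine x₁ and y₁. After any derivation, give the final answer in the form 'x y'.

449 24

[18; 1,2,2,2,1,36] for √350; ℓ=6 ⇒ convergent index 5
step 0: (18, 1)  from 18·(1,0) + (0,1)
step 1: (19, 1)  from 1·(18,1) + (1,0)
step 2: (56, 3)  from 2·(19,1) + (18,1)
step 3: (131, 7)  from 2·(56,3) + (19,1)
step 4: (318, 17)  from 2·(131,7) + (56,3)
step 5: (449, 24)  from 1·(318,17) + (131,7)
→ (449, 24).  Check: 449²=201601, 350·24²=201600, difference 1.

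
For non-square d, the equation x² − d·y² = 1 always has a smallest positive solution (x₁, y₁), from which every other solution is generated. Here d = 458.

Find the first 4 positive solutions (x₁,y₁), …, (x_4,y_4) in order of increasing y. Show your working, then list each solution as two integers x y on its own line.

22899 1070
1048728401 49003860
48029663286099 2244278779210
2199662518128033601 102783479481255720

d=458: √d = [21; 2,2,42] (ℓ=3, odd), read p_5/q_5
step 0: (21, 1)  from 21·(1,0) + (0,1)
…
step 4: (9181, 429)  from 2·(4537,212) + (107,5)
step 5: (22899, 1070)  from 2·(9181,429) + (4537,212)
fundamental: x₁=22899, y₁=1070  (since 524364201 − 458·1144900 = 1)
(x_2, y_2) = (22899·22899 + 458·1070·1070, 22899·1070 + 1070·22899) = (1048728401, 49003860)
(x_3, y_3) = (22899·1048728401 + 458·1070·49003860, 22899·49003860 + 1070·1048728401) = (48029663286099, 2244278779210)
(x_4, y_4) = (22899·48029663286099 + 458·1070·2244278779210, 22899·2244278779210 + 1070·48029663286099) = (2199662518128033601, 102783479481255720)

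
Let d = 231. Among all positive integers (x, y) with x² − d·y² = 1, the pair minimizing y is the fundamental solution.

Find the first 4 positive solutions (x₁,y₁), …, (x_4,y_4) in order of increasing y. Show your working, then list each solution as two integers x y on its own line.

√231 → a₀=15, period (5,30); ℓ=2 even so k=1
k=0  a_k=15  p_k/q_k = 15/1
k=1  a_k=5  p_k/q_k = 76/5
→ (76, 5).  Check: 76²=5776, 231·5²=5775, difference 1.
n=2: (76,5)∘(76,5) = (76·76+231·5·5, 76·5+5·76) = (11551,760)
n=3: (11551,760)∘(76,5) = (76·11551+231·5·760, 76·760+5·11551) = (1755676,115515)
n=4: (1755676,115515)∘(76,5) = (76·1755676+231·5·115515, 76·115515+5·1755676) = (266851201,17557520)

76 5
11551 760
1755676 115515
266851201 17557520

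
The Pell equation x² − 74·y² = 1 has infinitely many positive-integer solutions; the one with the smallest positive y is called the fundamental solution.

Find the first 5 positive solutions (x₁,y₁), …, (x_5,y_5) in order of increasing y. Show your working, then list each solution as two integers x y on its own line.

[8; 1,1,1,1,16] for √74; ℓ=5 ⇒ convergent index 9
k=0  a_k=8  p_k/q_k = 8/1
…
k=4  a_k=1  p_k/q_k = 43/5
…
k=7  a_k=1  p_k/q_k = 1471/171
k=8  a_k=1  p_k/q_k = 2228/259
k=9  a_k=1  p_k/q_k = 3699/430
(x₁, y₁) = (3699, 430);  3699² − 74·430² = 1 ✓
k=2:  x_2 = 3699·3699+74·430·430 = 27365201,  y_2 = 3699·430+430·3699 = 3181140
k=3:  x_3 = 3699·27365201+74·430·3181140 = 202447753299,  y_3 = 3699·3181140+430·27365201 = 23534073290
k=4:  x_4 = 3699·202447753299+74·430·23534073290 = 1497708451540801,  y_4 = 3699·23534073290+430·202447753299 = 174105071018280
k=5:  x_5 = 3699·1497708451540801+74·430·174105071018280 = 11080046922051092499,  y_5 = 3699·174105071018280+430·1497708451540801 = 1288029291859162150

3699 430
27365201 3181140
202447753299 23534073290
1497708451540801 174105071018280
11080046922051092499 1288029291859162150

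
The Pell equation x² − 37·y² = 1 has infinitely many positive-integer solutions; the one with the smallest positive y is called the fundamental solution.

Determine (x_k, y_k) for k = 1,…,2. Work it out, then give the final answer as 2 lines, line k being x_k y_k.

√37 → a₀=6, period (12); ℓ=1 odd so k=1
k=0  a_k=6  p_k/q_k = 6/1
k=1  a_k=12  p_k/q_k = 73/12
→ (73, 12).  Check: 73²=5329, 37·12²=5328, difference 1.
k=2:  x_2 = 73·73+37·12·12 = 10657,  y_2 = 73·12+12·73 = 1752

73 12
10657 1752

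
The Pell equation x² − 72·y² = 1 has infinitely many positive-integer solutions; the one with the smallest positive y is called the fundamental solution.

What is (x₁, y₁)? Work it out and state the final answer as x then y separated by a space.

17 2

√72 = [8; 2,16, …], period ℓ=2 (even) → k=1
k=0  a_k=8  p_k/q_k = 8/1
k=1  a_k=2  p_k/q_k = 17/2
fundamental: x₁=17, y₁=2  (since 289 − 72·4 = 1)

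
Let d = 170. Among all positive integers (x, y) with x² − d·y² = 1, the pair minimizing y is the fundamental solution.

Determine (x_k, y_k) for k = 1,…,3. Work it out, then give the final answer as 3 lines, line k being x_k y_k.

339 26
229841 17628
155831859 11951758

[13; 26] for √170; ℓ=1 ⇒ convergent index 1
k=0  a_k=13  p_k/q_k = 13/1
k=1  a_k=26  p_k/q_k = 339/26
(x₁, y₁) = (339, 26);  339² − 170·26² = 1 ✓
n=2: (339,26)∘(339,26) = (339·339+170·26·26, 339·26+26·339) = (229841,17628)
n=3: (229841,17628)∘(339,26) = (339·229841+170·26·17628, 339·17628+26·229841) = (155831859,11951758)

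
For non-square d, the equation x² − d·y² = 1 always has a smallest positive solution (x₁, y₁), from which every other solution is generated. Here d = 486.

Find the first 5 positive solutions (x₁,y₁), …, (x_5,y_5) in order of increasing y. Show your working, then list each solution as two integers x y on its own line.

485 22
470449 21340
456335045 20699778
442644523201 20078763320
429364731169925 19476379720622

√486 = [22; 22,44, …], period ℓ=2 (even) → k=1
a_0=22:  p_0=22·1+0=22,  q_0=22·0+1=1
a_1=22:  p_1=22·22+1=485,  q_1=22·1+0=22
(x₁, y₁) = (485, 22);  485² − 486·22² = 1 ✓
(485+22√486)^2 = 470449 + 21340√486
(485+22√486)^3 = 456335045 + 20699778√486
(485+22√486)^4 = 442644523201 + 20078763320√486
(485+22√486)^5 = 429364731169925 + 19476379720622√486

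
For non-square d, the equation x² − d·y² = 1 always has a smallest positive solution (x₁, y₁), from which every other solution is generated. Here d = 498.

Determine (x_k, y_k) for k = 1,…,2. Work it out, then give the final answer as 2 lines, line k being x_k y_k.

[22; 3,6,22,6,3,44] for √498; ℓ=6 ⇒ convergent index 5
a_0=22:  p_0=22·1+0=22,  q_0=22·0+1=1
a_1=3:  p_1=3·22+1=67,  q_1=3·1+0=3
a_2=6:  p_2=6·67+22=424,  q_2=6·3+1=19
a_3=22:  p_3=22·424+67=9395,  q_3=22·19+3=421
a_4=6:  p_4=6·9395+424=56794,  q_4=6·421+19=2545
a_5=3:  p_5=3·56794+9395=179777,  q_5=3·2545+421=8056
fundamental: x₁=179777, y₁=8056  (since 32319769729 − 498·64899136 = 1)
n=2: (179777,8056)∘(179777,8056) = (179777·179777+498·8056·8056, 179777·8056+8056·179777) = (64639539457,2896567024)

179777 8056
64639539457 2896567024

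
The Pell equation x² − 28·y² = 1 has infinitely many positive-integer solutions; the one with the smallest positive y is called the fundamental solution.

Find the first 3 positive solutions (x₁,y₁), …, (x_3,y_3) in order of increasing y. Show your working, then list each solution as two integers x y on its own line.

[5; 3,2,3,10] for √28; ℓ=4 ⇒ convergent index 3
step 0: (5, 1)  from 5·(1,0) + (0,1)
…
step 2: (37, 7)  from 2·(16,3) + (5,1)
step 3: (127, 24)  from 3·(37,7) + (16,3)
→ (127, 24).  Check: 127²=16129, 28·24²=16128, difference 1.
(x_2, y_2) = (127·127 + 28·24·24, 127·24 + 24·127) = (32257, 6096)
(x_3, y_3) = (127·32257 + 28·24·6096, 127·6096 + 24·32257) = (8193151, 1548360)

127 24
32257 6096
8193151 1548360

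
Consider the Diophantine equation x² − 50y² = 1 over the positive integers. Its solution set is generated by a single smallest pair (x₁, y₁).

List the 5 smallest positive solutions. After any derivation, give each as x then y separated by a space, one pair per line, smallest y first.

99 14
19601 2772
3880899 548842
768398401 108667944
152139002499 21515704070

√50 → a₀=7, period (14); ℓ=1 odd so k=1
a_0=7:  p_0=7·1+0=7,  q_0=7·0+1=1
a_1=14:  p_1=14·7+1=99,  q_1=14·1+0=14
fundamental: x₁=99, y₁=14  (since 9801 − 50·196 = 1)
n=2: (99,14)∘(99,14) = (99·99+50·14·14, 99·14+14·99) = (19601,2772)
n=3: (19601,2772)∘(99,14) = (99·19601+50·14·2772, 99·2772+14·19601) = (3880899,548842)
n=4: (3880899,548842)∘(99,14) = (99·3880899+50·14·548842, 99·548842+14·3880899) = (768398401,108667944)
n=5: (768398401,108667944)∘(99,14) = (99·768398401+50·14·108667944, 99·108667944+14·768398401) = (152139002499,21515704070)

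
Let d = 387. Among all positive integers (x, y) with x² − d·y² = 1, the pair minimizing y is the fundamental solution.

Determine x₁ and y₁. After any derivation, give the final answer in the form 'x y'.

3482 177

√387 = [19; 1,2,19,2,1,38, …], period ℓ=6 (even) → k=5
i=0: a=19 ⇒ p=19, q=1
…
i=4: a=2 ⇒ p=2341, q=119
i=5: a=1 ⇒ p=3482, q=177
fundamental: x₁=3482, y₁=177  (since 12124324 − 387·31329 = 1)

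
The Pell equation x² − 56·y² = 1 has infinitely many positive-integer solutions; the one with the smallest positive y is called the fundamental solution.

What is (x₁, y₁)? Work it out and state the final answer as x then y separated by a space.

15 2

√56 → a₀=7, period (2,14); ℓ=2 even so k=1
a_0=7:  p_0=7·1+0=7,  q_0=7·0+1=1
a_1=2:  p_1=2·7+1=15,  q_1=2·1+0=2
→ (15, 2).  Check: 15²=225, 56·2²=224, difference 1.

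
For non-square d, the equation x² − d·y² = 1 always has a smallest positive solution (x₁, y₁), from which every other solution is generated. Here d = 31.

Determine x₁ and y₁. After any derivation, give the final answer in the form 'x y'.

√31 → a₀=5, period (1,1,3,5,3,1,1,10); ℓ=8 even so k=7
step 0: (5, 1)  from 5·(1,0) + (0,1)
step 1: (6, 1)  from 1·(5,1) + (1,0)
…
step 3: (39, 7)  from 3·(11,2) + (6,1)
step 4: (206, 37)  from 5·(39,7) + (11,2)
step 5: (657, 118)  from 3·(206,37) + (39,7)
step 6: (863, 155)  from 1·(657,118) + (206,37)
step 7: (1520, 273)  from 1·(863,155) + (657,118)
(x₁, y₁) = (1520, 273);  1520² − 31·273² = 1 ✓

1520 273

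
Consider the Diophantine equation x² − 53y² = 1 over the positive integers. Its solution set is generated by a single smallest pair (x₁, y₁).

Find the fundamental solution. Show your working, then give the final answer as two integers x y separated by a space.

66249 9100

√53 → a₀=7, period (3,1,1,3,14); ℓ=5 odd so k=9
k=0  a_k=7  p_k/q_k = 7/1
…
k=3  a_k=1  p_k/q_k = 51/7
k=4  a_k=3  p_k/q_k = 182/25
k=5  a_k=14  p_k/q_k = 2599/357
…
k=7  a_k=1  p_k/q_k = 10578/1453
k=8  a_k=1  p_k/q_k = 18557/2549
k=9  a_k=3  p_k/q_k = 66249/9100
(x₁, y₁) = (66249, 9100);  66249² − 53·9100² = 1 ✓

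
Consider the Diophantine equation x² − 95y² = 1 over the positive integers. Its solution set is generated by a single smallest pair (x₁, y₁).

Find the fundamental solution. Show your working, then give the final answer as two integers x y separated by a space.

39 4

d=95: √d = [9; 1,2,1,18] (ℓ=4, even), read p_3/q_3
i=0: a=9 ⇒ p=9, q=1
i=1: a=1 ⇒ p=10, q=1
i=2: a=2 ⇒ p=29, q=3
i=3: a=1 ⇒ p=39, q=4
(x₁, y₁) = (39, 4);  39² − 95·4² = 1 ✓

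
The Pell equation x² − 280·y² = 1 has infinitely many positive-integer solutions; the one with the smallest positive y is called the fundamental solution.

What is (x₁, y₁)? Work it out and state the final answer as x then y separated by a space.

251 15

d=280: √d = [16; 1,2,1,2,1,32] (ℓ=6, even), read p_5/q_5
step 0: (16, 1)  from 16·(1,0) + (0,1)
step 1: (17, 1)  from 1·(16,1) + (1,0)
step 2: (50, 3)  from 2·(17,1) + (16,1)
step 3: (67, 4)  from 1·(50,3) + (17,1)
step 4: (184, 11)  from 2·(67,4) + (50,3)
step 5: (251, 15)  from 1·(184,11) + (67,4)
(x₁, y₁) = (251, 15);  251² − 280·15² = 1 ✓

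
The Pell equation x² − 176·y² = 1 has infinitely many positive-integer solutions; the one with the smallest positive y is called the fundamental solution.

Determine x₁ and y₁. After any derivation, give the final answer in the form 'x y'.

199 15

√176 → a₀=13, period (3,1,3,26); ℓ=4 even so k=3
step 0: (13, 1)  from 13·(1,0) + (0,1)
…
step 2: (53, 4)  from 1·(40,3) + (13,1)
step 3: (199, 15)  from 3·(53,4) + (40,3)
fundamental: x₁=199, y₁=15  (since 39601 − 176·225 = 1)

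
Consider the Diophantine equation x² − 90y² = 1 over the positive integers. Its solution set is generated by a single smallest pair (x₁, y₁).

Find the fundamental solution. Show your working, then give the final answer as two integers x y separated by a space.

√90 = [9; 2,18, …], period ℓ=2 (even) → k=1
k=0  a_k=9  p_k/q_k = 9/1
k=1  a_k=2  p_k/q_k = 19/2
→ (19, 2).  Check: 19²=361, 90·2²=360, difference 1.

19 2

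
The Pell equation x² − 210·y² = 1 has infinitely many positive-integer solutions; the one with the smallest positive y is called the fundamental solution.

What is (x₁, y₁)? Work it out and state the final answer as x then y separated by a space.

d=210: √d = [14; 2,28] (ℓ=2, even), read p_1/q_1
a_0=14:  p_0=14·1+0=14,  q_0=14·0+1=1
a_1=2:  p_1=2·14+1=29,  q_1=2·1+0=2
(x₁, y₁) = (29, 2);  29² − 210·2² = 1 ✓

29 2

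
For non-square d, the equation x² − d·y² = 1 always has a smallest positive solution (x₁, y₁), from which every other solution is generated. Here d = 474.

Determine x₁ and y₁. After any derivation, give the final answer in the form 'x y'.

193549 8890

[21; 1,3,2,1,1,…,3,1,42] for √474; ℓ=14 ⇒ convergent index 13
a_0=21:  p_0=21·1+0=21,  q_0=21·0+1=1
a_1=1:  p_1=1·21+1=22,  q_1=1·1+0=1
…
a_3=2:  p_3=2·87+22=196,  q_3=2·4+1=9
…
a_6=1:  p_6=1·479+283=762,  q_6=1·22+13=35
…
a_8=1:  p_8=1·5051+762=5813,  q_8=1·232+35=267
a_9=1:  p_9=1·5813+5051=10864,  q_9=1·267+232=499
…
a_12=3:  p_12=3·44218+16677=149331,  q_12=3·2031+766=6859
a_13=1:  p_13=1·149331+44218=193549,  q_13=1·6859+2031=8890
fundamental: x₁=193549, y₁=8890  (since 37461215401 − 474·79032100 = 1)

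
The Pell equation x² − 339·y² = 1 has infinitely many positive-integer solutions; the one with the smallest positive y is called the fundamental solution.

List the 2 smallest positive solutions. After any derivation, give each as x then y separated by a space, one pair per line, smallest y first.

d=339: √d = [18; 2,2,2,1,17,1,2,2,2,36] (ℓ=10, even), read p_9/q_9
k=0  a_k=18  p_k/q_k = 18/1
k=1  a_k=2  p_k/q_k = 37/2
k=2  a_k=2  p_k/q_k = 92/5
k=3  a_k=2  p_k/q_k = 221/12
k=4  a_k=1  p_k/q_k = 313/17
…
k=6  a_k=1  p_k/q_k = 5855/318
…
k=8  a_k=2  p_k/q_k = 40359/2192
k=9  a_k=2  p_k/q_k = 97970/5321
→ (97970, 5321).  Check: 97970²=9598120900, 339·5321²=9598120899, difference 1.
n=2: (97970,5321)∘(97970,5321) = (97970·97970+339·5321·5321, 97970·5321+5321·97970) = (19196241799,1042596740)

97970 5321
19196241799 1042596740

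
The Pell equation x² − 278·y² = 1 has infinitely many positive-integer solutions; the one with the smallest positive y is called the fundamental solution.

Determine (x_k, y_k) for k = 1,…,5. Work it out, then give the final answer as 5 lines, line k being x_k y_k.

2501 150
12510001 750300
62575022501 3753000450
313000250040001 18772507500600
1565627188125062501 93900078765000750

√278 → a₀=16, period (1,2,16,2,1,32); ℓ=6 even so k=5
k=0  a_k=16  p_k/q_k = 16/1
…
k=3  a_k=16  p_k/q_k = 817/49
k=4  a_k=2  p_k/q_k = 1684/101
k=5  a_k=1  p_k/q_k = 2501/150
(x₁, y₁) = (2501, 150);  2501² − 278·150² = 1 ✓
(2501+150√278)^2 = 12510001 + 750300√278
(2501+150√278)^3 = 62575022501 + 3753000450√278
(2501+150√278)^4 = 313000250040001 + 18772507500600√278
(2501+150√278)^5 = 1565627188125062501 + 93900078765000750√278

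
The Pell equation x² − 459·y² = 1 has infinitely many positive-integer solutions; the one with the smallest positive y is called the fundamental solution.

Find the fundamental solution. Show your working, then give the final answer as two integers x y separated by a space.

499850 23331

[21; 2,2,1,4,21,4,1,2,2,42] for √459; ℓ=10 ⇒ convergent index 9
k=0  a_k=21  p_k/q_k = 21/1
k=1  a_k=2  p_k/q_k = 43/2
…
k=3  a_k=1  p_k/q_k = 150/7
…
k=5  a_k=21  p_k/q_k = 14997/700
k=6  a_k=4  p_k/q_k = 60695/2833
…
k=8  a_k=2  p_k/q_k = 212079/9899
k=9  a_k=2  p_k/q_k = 499850/23331
(x₁, y₁) = (499850, 23331);  499850² − 459·23331² = 1 ✓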